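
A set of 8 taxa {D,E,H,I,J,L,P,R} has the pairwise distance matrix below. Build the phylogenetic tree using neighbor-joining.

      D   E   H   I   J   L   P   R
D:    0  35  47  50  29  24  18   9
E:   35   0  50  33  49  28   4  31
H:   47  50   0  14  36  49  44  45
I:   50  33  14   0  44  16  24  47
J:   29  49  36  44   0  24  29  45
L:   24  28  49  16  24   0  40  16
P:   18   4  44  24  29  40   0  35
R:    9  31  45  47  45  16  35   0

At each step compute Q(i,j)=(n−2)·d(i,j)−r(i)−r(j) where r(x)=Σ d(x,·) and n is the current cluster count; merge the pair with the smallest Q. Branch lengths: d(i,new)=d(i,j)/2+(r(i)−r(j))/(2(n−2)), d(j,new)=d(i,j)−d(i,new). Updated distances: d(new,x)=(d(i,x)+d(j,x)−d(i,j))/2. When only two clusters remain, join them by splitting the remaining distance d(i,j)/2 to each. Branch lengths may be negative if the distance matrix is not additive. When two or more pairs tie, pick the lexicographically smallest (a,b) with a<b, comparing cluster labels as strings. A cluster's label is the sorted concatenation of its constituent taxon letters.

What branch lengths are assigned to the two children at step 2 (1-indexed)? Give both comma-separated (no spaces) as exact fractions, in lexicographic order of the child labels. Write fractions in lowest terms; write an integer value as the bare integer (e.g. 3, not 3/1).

97/20,-17/20

step 1: merge (H,I) at d=14, Q=-429; branch lengths H→47/4, I→9/4; new cluster HI
  updated: d(D,HI)=83/2, d(E,HI)=69/2, d(HI,J)=33, d(HI,L)=51/2, d(HI,P)=27, d(HI,R)=39
step 2: merge (E,P) at d=4, Q=-629/2; branch lengths E→97/20, P→-17/20; new cluster EP
  updated: d(D,EP)=49/2, d(EP,HI)=115/4, d(EP,J)=37, d(EP,L)=32, d(EP,R)=31
step 3: merge (D,R) at d=9, Q=-232; branch lengths D→3, R→6; new cluster DR
  updated: d(DR,EP)=93/4, d(DR,HI)=143/4, d(DR,J)=65/2, d(DR,L)=31/2
step 4: merge (DR,EP) at d=93/4, Q=-633/4; branch lengths DR→223/24, EP→335/24; new cluster DEPR
  updated: d(DEPR,HI)=165/8, d(DEPR,J)=185/8, d(DEPR,L)=97/8
step 5: merge (DEPR,HI) at d=165/8, Q=-375/4; branch lengths DEPR→9/2, HI→129/8; new cluster DEHIPR
  updated: d(DEHIPR,J)=71/4, d(DEHIPR,L)=17/2
step 6: merge (DEHIPR,J) at d=71/4, Q=-201/4; branch lengths DEHIPR→9/8, J→133/8; new cluster DEHIJPR
  updated: d(DEHIJPR,L)=59/8
step 7: merge (DEHIJPR,L) at d=59/8; branch lengths DEHIJPR→59/16, L→59/16; new cluster DEHIJLPR
final tree: (((((D:3,R:6):223/24,(E:97/20,P:-17/20):335/24):9/2,(H:47/4,I:9/4):129/8):9/8,J:133/8):59/16,L:59/16)
total length: 96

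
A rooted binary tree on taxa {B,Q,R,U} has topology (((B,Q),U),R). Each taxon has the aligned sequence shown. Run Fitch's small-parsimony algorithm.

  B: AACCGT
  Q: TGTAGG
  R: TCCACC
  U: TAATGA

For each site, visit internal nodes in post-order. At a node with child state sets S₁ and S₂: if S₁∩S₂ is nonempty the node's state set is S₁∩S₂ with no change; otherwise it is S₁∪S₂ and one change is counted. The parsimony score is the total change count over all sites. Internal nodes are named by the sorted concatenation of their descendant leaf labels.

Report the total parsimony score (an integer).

11

site 0, node BQ: B={A} ∪ Q={T} → {A,T} (+1)
site 0, node BQU: BQ={A,T} ∩ U={T} → {T} (+0)
site 0, node BQRU: BQU={T} ∩ R={T} → {T} (+0)
site 1, node BQ: B={A} ∪ Q={G} → {A,G} (+1)
site 1, node BQU: BQ={A,G} ∩ U={A} → {A} (+0)
site 1, node BQRU: BQU={A} ∪ R={C} → {A,C} (+1)
site 2, node BQ: B={C} ∪ Q={T} → {C,T} (+1)
site 2, node BQU: BQ={C,T} ∪ U={A} → {A,C,T} (+1)
site 2, node BQRU: BQU={A,C,T} ∩ R={C} → {C} (+0)
site 3, node BQ: B={C} ∪ Q={A} → {A,C} (+1)
site 3, node BQU: BQ={A,C} ∪ U={T} → {A,C,T} (+1)
site 3, node BQRU: BQU={A,C,T} ∩ R={A} → {A} (+0)
site 4, node BQ: B={G} ∩ Q={G} → {G} (+0)
site 4, node BQU: BQ={G} ∩ U={G} → {G} (+0)
site 4, node BQRU: BQU={G} ∪ R={C} → {C,G} (+1)
site 5, node BQ: B={T} ∪ Q={G} → {G,T} (+1)
site 5, node BQU: BQ={G,T} ∪ U={A} → {A,G,T} (+1)
site 5, node BQRU: BQU={A,G,T} ∪ R={C} → {A,C,G,T} (+1)
per-site changes: [1, 2, 2, 2, 1, 3]; total = 11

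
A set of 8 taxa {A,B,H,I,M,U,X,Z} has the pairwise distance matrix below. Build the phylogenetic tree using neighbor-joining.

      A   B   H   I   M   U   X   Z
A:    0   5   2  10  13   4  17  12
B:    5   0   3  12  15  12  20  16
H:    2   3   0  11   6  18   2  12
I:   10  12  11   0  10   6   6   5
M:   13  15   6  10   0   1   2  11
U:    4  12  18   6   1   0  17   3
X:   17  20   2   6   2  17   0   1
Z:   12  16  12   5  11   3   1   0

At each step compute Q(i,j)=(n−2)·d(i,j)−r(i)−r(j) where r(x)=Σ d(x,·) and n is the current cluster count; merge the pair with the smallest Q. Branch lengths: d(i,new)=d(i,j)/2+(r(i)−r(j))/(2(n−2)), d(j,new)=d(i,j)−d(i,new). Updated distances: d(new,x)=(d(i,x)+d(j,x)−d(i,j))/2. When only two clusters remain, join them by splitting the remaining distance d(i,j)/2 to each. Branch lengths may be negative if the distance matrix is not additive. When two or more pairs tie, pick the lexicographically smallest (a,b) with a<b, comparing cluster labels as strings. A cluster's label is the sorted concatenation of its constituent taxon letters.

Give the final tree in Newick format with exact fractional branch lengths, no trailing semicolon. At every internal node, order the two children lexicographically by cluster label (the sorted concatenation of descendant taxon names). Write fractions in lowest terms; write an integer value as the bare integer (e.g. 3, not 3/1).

step 1: merge (B,H) at d=3, Q=-119; branch lengths B→47/12, H→-11/12; new cluster BH
  updated: d(A,BH)=2, d(BH,I)=10, d(BH,M)=9, d(BH,U)=27/2, d(BH,X)=19/2, d(BH,Z)=25/2
step 2: merge (A,BH) at d=2, Q=-209/2; branch lengths A→23/20, BH→17/20; new cluster ABH
  updated: d(ABH,I)=9, d(ABH,M)=10, d(ABH,U)=31/4, d(ABH,X)=49/4, d(ABH,Z)=45/4
step 3: merge (X,Z) at d=1, Q=-131/2; branch lengths X→11/8, Z→-3/8; new cluster XZ
  updated: d(ABH,XZ)=45/4, d(I,XZ)=5, d(M,XZ)=6, d(U,XZ)=19/2
step 4: merge (M,U) at d=1, Q=-193/4; branch lengths M→23/24, U→1/24; new cluster MU
  updated: d(ABH,MU)=67/8, d(I,MU)=15/2, d(MU,XZ)=29/4
step 5: merge (ABH,MU) at d=67/8, Q=-35; branch lengths ABH→89/16, MU→45/16; new cluster ABHMU
  updated: d(ABHMU,I)=65/16, d(ABHMU,XZ)=81/16
step 6: merge (ABHMU,I) at d=65/16, Q=-113/8; branch lengths ABHMU→33/16, I→2; new cluster ABHIMU
  updated: d(ABHIMU,XZ)=3
step 7: merge (ABHIMU,XZ) at d=3; branch lengths ABHIMU→3/2, XZ→3/2; new cluster ABHIMUXZ
final tree: ((((A:23/20,(B:47/12,H:-11/12):17/20):89/16,(M:23/24,U:1/24):45/16):33/16,I:2):3/2,(X:11/8,Z:-3/8):3/2)
total length: 359/16

((((A:23/20,(B:47/12,H:-11/12):17/20):89/16,(M:23/24,U:1/24):45/16):33/16,I:2):3/2,(X:11/8,Z:-3/8):3/2)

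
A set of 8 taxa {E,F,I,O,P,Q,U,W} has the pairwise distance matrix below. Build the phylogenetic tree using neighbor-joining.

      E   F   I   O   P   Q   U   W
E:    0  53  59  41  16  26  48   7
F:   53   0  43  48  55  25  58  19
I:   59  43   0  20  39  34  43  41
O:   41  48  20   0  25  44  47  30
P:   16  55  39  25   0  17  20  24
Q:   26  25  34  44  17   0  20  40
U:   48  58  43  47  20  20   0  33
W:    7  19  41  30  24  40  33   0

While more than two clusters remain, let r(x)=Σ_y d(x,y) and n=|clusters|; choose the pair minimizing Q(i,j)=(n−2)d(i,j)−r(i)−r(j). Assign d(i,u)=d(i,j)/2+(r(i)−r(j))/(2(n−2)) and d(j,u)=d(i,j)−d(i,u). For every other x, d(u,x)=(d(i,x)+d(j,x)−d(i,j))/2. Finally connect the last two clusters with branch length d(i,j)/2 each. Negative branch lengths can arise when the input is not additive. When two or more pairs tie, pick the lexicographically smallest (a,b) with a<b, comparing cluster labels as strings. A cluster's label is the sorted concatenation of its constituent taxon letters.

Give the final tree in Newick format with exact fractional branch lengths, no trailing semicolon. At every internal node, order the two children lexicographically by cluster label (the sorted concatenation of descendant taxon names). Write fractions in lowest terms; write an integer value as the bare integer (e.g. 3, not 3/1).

step 1: merge (I,O) at d=20, Q=-414; branch lengths I→12, O→8; new cluster IO
  updated: d(E,IO)=40, d(F,IO)=71/2, d(IO,P)=22, d(IO,Q)=29, d(IO,U)=35, d(IO,W)=51/2
step 2: merge (E,W) at d=7, Q=-607/2; branch lengths E→153/20, W→-13/20; new cluster EW
  updated: d(EW,F)=65/2, d(EW,IO)=117/4, d(EW,P)=33/2, d(EW,Q)=59/2, d(EW,U)=37
step 3: merge (F,Q) at d=25, Q=-453/2; branch lengths F→371/16, Q→29/16; new cluster FQ
  updated: d(EW,FQ)=37/2, d(FQ,IO)=79/4, d(FQ,P)=47/2, d(FQ,U)=53/2
step 4: merge (P,U) at d=20, Q=-281/2; branch lengths P→47/12, U→193/12; new cluster PU
  updated: d(EW,PU)=67/4, d(FQ,PU)=15, d(IO,PU)=37/2
step 5: merge (EW,PU) at d=67/4, Q=-325/4; branch lengths EW→191/16, PU→77/16; new cluster EPUW
  updated: d(EPUW,FQ)=67/8, d(EPUW,IO)=31/2
step 6: merge (EPUW,FQ) at d=67/8, Q=-349/8; branch lengths EPUW→33/16, FQ→101/16; new cluster EFPQUW
  updated: d(EFPQUW,IO)=215/16
step 7: merge (EFPQUW,IO) at d=215/16; branch lengths EFPQUW→215/32, IO→215/32; new cluster EFIOPQUW
final tree: ((((E:153/20,W:-13/20):191/16,(P:47/12,U:193/12):77/16):33/16,(F:371/16,Q:29/16):101/16):215/32,(I:12,O:8):215/32)
total length: 1769/16

((((E:153/20,W:-13/20):191/16,(P:47/12,U:193/12):77/16):33/16,(F:371/16,Q:29/16):101/16):215/32,(I:12,O:8):215/32)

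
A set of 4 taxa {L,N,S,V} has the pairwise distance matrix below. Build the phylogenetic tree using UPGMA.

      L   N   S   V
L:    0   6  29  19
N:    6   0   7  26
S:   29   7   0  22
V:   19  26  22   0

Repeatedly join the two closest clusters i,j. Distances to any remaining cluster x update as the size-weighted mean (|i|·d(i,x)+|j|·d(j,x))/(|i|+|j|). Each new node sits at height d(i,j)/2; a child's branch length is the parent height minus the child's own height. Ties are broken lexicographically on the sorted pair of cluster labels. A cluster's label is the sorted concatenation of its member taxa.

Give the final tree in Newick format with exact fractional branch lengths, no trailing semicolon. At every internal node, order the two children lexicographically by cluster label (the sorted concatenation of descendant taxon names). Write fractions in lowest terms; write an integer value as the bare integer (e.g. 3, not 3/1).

step 1: merge (L,N) at d=6; branch lengths L→3, N→3; new cluster LN
  updated: d(LN,S)=18, d(LN,V)=45/2
step 2: merge (LN,S) at d=18; branch lengths LN→6, S→9; new cluster LNS
  updated: d(LNS,V)=67/3
step 3: merge (LNS,V) at d=67/3; branch lengths LNS→13/6, V→67/6; new cluster LNSV
final tree: (((L:3,N:3):6,S:9):13/6,V:67/6)
total length: 103/3

(((L:3,N:3):6,S:9):13/6,V:67/6)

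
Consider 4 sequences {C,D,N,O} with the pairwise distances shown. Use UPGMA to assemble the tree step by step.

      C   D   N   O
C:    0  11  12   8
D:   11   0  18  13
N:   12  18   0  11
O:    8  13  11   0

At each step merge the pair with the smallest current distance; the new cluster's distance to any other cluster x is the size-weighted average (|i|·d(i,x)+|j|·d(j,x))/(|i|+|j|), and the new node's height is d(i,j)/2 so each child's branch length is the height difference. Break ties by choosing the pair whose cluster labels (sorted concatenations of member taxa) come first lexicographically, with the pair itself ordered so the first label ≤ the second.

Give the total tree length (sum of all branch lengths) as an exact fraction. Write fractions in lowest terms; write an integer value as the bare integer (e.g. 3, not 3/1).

1. join C+O (d=8) ⇒ CO; edges |C|=4, |O|=4
  updated: d(CO,D)=12, d(CO,N)=23/2
2. join CO+N (d=23/2) ⇒ CNO; edges |CO|=7/4, |N|=23/4
  updated: d(CNO,D)=14
3. join CNO+D (d=14) ⇒ CDNO; edges |CNO|=5/4, |D|=7
final tree: (((C:4,O:4):7/4,N:23/4):5/4,D:7)
total length: 95/4

95/4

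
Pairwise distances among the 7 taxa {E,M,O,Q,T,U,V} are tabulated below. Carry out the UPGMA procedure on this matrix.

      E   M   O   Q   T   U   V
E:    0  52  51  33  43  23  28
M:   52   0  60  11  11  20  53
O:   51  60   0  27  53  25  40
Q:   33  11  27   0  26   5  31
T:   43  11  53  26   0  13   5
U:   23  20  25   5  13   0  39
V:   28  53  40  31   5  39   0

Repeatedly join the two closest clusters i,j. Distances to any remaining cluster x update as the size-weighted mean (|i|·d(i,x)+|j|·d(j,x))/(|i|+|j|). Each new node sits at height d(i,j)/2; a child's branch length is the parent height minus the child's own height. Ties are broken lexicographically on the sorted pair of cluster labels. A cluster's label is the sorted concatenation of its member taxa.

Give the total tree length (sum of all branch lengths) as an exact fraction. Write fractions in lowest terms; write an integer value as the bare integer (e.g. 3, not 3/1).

1316/15

step 1: merge (Q,U) at d=5; branch lengths Q→5/2, U→5/2; new cluster QU
  updated: d(E,QU)=28, d(M,QU)=31/2, d(O,QU)=26, d(QU,T)=39/2, d(QU,V)=35
step 2: merge (T,V) at d=5; branch lengths T→5/2, V→5/2; new cluster TV
  updated: d(E,TV)=71/2, d(M,TV)=32, d(O,TV)=93/2, d(QU,TV)=109/4
step 3: merge (M,QU) at d=31/2; branch lengths M→31/4, QU→21/4; new cluster MQU
  updated: d(E,MQU)=36, d(MQU,O)=112/3, d(MQU,TV)=173/6
step 4: merge (MQU,TV) at d=173/6; branch lengths MQU→20/3, TV→143/12; new cluster MQTUV
  updated: d(E,MQTUV)=179/5, d(MQTUV,O)=41
step 5: merge (E,MQTUV) at d=179/5; branch lengths E→179/10, MQTUV→209/60; new cluster EMQTUV
  updated: d(EMQTUV,O)=128/3
step 6: merge (EMQTUV,O) at d=128/3; branch lengths EMQTUV→103/30, O→64/3; new cluster EMOQTUV
final tree: ((E:179/10,((M:31/4,(Q:5/2,U:5/2):21/4):20/3,(T:5/2,V:5/2):143/12):209/60):103/30,O:64/3)
total length: 1316/15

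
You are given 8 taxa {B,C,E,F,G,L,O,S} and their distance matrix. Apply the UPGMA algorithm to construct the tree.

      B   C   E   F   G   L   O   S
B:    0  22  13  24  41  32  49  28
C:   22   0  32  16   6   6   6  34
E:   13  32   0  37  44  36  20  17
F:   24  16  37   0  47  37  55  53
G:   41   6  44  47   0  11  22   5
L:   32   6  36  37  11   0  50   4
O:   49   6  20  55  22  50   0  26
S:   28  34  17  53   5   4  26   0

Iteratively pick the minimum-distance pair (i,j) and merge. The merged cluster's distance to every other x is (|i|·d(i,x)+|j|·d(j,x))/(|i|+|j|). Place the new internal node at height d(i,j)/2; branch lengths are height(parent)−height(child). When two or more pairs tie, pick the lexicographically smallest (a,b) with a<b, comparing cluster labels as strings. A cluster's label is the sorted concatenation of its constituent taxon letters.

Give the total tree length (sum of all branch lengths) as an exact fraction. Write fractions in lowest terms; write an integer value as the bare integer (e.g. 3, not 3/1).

iteration 1: select L,S (d=4); attach at lengths (2, 2); label the merged cluster LS
  updated: d(B,LS)=30, d(C,LS)=20, d(E,LS)=53/2, d(F,LS)=45, d(G,LS)=8, d(LS,O)=38
iteration 2: select C,G (d=6); attach at lengths (3, 3); label the merged cluster CG
  updated: d(B,CG)=63/2, d(CG,E)=38, d(CG,F)=63/2, d(CG,LS)=14, d(CG,O)=14
iteration 3: select B,E (d=13); attach at lengths (13/2, 13/2); label the merged cluster BE
  updated: d(BE,CG)=139/4, d(BE,F)=61/2, d(BE,LS)=113/4, d(BE,O)=69/2
iteration 4: select CG,LS (d=14); attach at lengths (4, 5); label the merged cluster CGLS
  updated: d(BE,CGLS)=63/2, d(CGLS,F)=153/4, d(CGLS,O)=26
iteration 5: select CGLS,O (d=26); attach at lengths (6, 13); label the merged cluster CGLOS
  updated: d(BE,CGLOS)=321/10, d(CGLOS,F)=208/5
iteration 6: select BE,F (d=61/2); attach at lengths (35/4, 61/4); label the merged cluster BEF
  updated: d(BEF,CGLOS)=529/15
iteration 7: select BEF,CGLOS (d=529/15); attach at lengths (143/60, 139/30); label the merged cluster BCEFGLOS
final tree: (((B:13/2,E:13/2):35/4,F:61/4):143/60,(((C:3,G:3):4,(L:2,S:2):5):6,O:13):139/30)
total length: 4921/60

4921/60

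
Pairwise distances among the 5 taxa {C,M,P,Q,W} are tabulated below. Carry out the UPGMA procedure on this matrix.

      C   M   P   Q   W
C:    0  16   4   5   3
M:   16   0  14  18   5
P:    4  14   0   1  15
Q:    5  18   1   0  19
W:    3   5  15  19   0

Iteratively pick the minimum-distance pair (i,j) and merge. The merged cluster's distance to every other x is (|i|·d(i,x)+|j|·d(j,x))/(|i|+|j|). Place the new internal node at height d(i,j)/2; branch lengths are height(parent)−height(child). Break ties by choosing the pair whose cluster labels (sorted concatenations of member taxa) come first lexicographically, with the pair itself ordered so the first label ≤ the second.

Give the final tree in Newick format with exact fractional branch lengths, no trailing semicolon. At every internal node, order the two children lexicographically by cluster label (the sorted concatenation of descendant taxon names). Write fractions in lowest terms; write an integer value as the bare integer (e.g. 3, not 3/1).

iteration 1: select P,Q (d=1); attach at lengths (1/2, 1/2); label the merged cluster PQ
  updated: d(C,PQ)=9/2, d(M,PQ)=16, d(PQ,W)=17
iteration 2: select C,W (d=3); attach at lengths (3/2, 3/2); label the merged cluster CW
  updated: d(CW,M)=21/2, d(CW,PQ)=43/4
iteration 3: select CW,M (d=21/2); attach at lengths (15/4, 21/4); label the merged cluster CMW
  updated: d(CMW,PQ)=25/2
iteration 4: select CMW,PQ (d=25/2); attach at lengths (1, 23/4); label the merged cluster CMPQW
final tree: (((C:3/2,W:3/2):15/4,M:21/4):1,(P:1/2,Q:1/2):23/4)
total length: 79/4

(((C:3/2,W:3/2):15/4,M:21/4):1,(P:1/2,Q:1/2):23/4)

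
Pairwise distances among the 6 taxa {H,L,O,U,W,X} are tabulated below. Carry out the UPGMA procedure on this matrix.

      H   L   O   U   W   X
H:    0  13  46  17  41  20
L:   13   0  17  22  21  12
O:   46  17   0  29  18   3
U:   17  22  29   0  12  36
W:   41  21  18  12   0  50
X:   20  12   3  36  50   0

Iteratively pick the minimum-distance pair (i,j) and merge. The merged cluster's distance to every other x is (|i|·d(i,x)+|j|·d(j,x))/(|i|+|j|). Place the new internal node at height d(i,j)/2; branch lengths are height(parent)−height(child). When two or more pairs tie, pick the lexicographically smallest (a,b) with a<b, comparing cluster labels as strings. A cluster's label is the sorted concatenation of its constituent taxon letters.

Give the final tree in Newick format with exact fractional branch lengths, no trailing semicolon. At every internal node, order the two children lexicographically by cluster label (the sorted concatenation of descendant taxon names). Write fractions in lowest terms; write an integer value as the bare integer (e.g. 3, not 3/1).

(((H:13/2,L:13/2):43/8,(O:3/2,X:3/2):83/8):11/4,(U:6,W:6):69/8)

iteration 1: select O,X (d=3); attach at lengths (3/2, 3/2); label the merged cluster OX
  updated: d(H,OX)=33, d(L,OX)=29/2, d(OX,U)=65/2, d(OX,W)=34
iteration 2: select U,W (d=12); attach at lengths (6, 6); label the merged cluster UW
  updated: d(H,UW)=29, d(L,UW)=43/2, d(OX,UW)=133/4
iteration 3: select H,L (d=13); attach at lengths (13/2, 13/2); label the merged cluster HL
  updated: d(HL,OX)=95/4, d(HL,UW)=101/4
iteration 4: select HL,OX (d=95/4); attach at lengths (43/8, 83/8); label the merged cluster HLOX
  updated: d(HLOX,UW)=117/4
iteration 5: select HLOX,UW (d=117/4); attach at lengths (11/4, 69/8); label the merged cluster HLOUWX
final tree: (((H:13/2,L:13/2):43/8,(O:3/2,X:3/2):83/8):11/4,(U:6,W:6):69/8)
total length: 441/8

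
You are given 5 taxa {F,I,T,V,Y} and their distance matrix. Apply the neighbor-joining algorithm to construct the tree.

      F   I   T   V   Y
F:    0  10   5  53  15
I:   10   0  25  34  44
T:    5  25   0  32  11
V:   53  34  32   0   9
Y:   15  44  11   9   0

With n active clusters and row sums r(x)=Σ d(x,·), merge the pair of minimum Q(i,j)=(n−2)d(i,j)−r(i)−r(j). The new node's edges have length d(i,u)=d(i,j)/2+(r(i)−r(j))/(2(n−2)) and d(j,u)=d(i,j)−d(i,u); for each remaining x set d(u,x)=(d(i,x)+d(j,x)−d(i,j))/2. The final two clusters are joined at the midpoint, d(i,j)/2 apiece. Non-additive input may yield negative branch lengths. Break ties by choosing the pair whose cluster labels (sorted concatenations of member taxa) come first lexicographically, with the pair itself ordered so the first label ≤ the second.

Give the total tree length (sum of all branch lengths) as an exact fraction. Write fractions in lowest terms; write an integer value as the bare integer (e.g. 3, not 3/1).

step 1: merge (V,Y) at d=9, Q=-180; branch lengths V→38/3, Y→-11/3; new cluster VY
  updated: d(F,VY)=59/2, d(I,VY)=69/2, d(T,VY)=17
step 2: merge (F,I) at d=10, Q=-94; branch lengths F→-5/4, I→45/4; new cluster FI
  updated: d(FI,T)=10, d(FI,VY)=27
step 3: merge (FI,T) at d=10, Q=-54; branch lengths FI→10, T→0; new cluster FIT
  updated: d(FIT,VY)=17
step 4: merge (FIT,VY) at d=17; branch lengths FIT→17/2, VY→17/2; new cluster FITVY
final tree: (((F:-5/4,I:45/4):10,T:0):17/2,(V:38/3,Y:-11/3):17/2)
total length: 46

46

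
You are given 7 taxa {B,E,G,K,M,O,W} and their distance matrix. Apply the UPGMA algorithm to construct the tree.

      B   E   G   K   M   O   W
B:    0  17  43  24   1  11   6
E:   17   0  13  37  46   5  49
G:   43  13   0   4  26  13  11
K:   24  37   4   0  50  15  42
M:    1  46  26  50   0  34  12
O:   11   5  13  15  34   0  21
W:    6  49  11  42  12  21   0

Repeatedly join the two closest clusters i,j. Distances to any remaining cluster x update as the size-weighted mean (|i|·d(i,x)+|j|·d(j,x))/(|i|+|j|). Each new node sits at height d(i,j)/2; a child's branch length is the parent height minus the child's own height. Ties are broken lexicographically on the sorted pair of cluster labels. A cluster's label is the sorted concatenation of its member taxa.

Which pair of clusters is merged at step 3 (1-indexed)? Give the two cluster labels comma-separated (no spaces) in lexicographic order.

1. join B+M (d=1) ⇒ BM; edges |B|=1/2, |M|=1/2
  updated: d(BM,E)=63/2, d(BM,G)=69/2, d(BM,K)=37, d(BM,O)=45/2, d(BM,W)=9
2. join G+K (d=4) ⇒ GK; edges |G|=2, |K|=2
  updated: d(BM,GK)=143/4, d(E,GK)=25, d(GK,O)=14, d(GK,W)=53/2
3. join E+O (d=5) ⇒ EO; edges |E|=5/2, |O|=5/2
  updated: d(BM,EO)=27, d(EO,GK)=39/2, d(EO,W)=35
4. join BM+W (d=9) ⇒ BMW; edges |BM|=4, |W|=9/2
  updated: d(BMW,EO)=89/3, d(BMW,GK)=98/3
5. join EO+GK (d=39/2) ⇒ EGKO; edges |EO|=29/4, |GK|=31/4
  updated: d(BMW,EGKO)=187/6
6. join BMW+EGKO (d=187/6) ⇒ BEGKMOW; edges |BMW|=133/12, |EGKO|=35/6
final tree: (((B:1/2,M:1/2):4,W:9/2):133/12,((E:5/2,O:5/2):29/4,(G:2,K:2):31/4):35/6)
total length: 605/12

E,O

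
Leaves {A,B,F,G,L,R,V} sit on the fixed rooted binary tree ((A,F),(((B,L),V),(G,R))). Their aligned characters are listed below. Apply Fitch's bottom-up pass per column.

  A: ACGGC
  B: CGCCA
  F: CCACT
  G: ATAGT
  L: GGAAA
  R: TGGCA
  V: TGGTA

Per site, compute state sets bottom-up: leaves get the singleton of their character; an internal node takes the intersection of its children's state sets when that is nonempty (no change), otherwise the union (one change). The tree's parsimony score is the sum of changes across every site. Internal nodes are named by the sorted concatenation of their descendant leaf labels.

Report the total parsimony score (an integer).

18

AF@0: {A} ∪ {C} = {A,C} (union, +1)
BL@0: {C} ∪ {G} = {C,G} (union, +1)
BLV@0: {C,G} ∪ {T} = {C,G,T} (union, +1)
GR@0: {A} ∪ {T} = {A,T} (union, +1)
BGLRV@0: {C,G,T} ∩ {A,T} = {T} (intersection, +0)
ABFGLRV@0: {A,C} ∪ {T} = {A,C,T} (union, +1)
AF@1: {C} ∩ {C} = {C} (intersection, +0)
BL@1: {G} ∩ {G} = {G} (intersection, +0)
BLV@1: {G} ∩ {G} = {G} (intersection, +0)
GR@1: {T} ∪ {G} = {G,T} (union, +1)
BGLRV@1: {G} ∩ {G,T} = {G} (intersection, +0)
ABFGLRV@1: {C} ∪ {G} = {C,G} (union, +1)
AF@2: {G} ∪ {A} = {A,G} (union, +1)
BL@2: {C} ∪ {A} = {A,C} (union, +1)
BLV@2: {A,C} ∪ {G} = {A,C,G} (union, +1)
GR@2: {A} ∪ {G} = {A,G} (union, +1)
BGLRV@2: {A,C,G} ∩ {A,G} = {A,G} (intersection, +0)
ABFGLRV@2: {A,G} ∩ {A,G} = {A,G} (intersection, +0)
AF@3: {G} ∪ {C} = {C,G} (union, +1)
BL@3: {C} ∪ {A} = {A,C} (union, +1)
BLV@3: {A,C} ∪ {T} = {A,C,T} (union, +1)
GR@3: {G} ∪ {C} = {C,G} (union, +1)
BGLRV@3: {A,C,T} ∩ {C,G} = {C} (intersection, +0)
ABFGLRV@3: {C,G} ∩ {C} = {C} (intersection, +0)
AF@4: {C} ∪ {T} = {C,T} (union, +1)
BL@4: {A} ∩ {A} = {A} (intersection, +0)
BLV@4: {A} ∩ {A} = {A} (intersection, +0)
GR@4: {T} ∪ {A} = {A,T} (union, +1)
BGLRV@4: {A} ∩ {A,T} = {A} (intersection, +0)
ABFGLRV@4: {C,T} ∪ {A} = {A,C,T} (union, +1)
per-site changes: [5, 2, 4, 4, 3]; total = 18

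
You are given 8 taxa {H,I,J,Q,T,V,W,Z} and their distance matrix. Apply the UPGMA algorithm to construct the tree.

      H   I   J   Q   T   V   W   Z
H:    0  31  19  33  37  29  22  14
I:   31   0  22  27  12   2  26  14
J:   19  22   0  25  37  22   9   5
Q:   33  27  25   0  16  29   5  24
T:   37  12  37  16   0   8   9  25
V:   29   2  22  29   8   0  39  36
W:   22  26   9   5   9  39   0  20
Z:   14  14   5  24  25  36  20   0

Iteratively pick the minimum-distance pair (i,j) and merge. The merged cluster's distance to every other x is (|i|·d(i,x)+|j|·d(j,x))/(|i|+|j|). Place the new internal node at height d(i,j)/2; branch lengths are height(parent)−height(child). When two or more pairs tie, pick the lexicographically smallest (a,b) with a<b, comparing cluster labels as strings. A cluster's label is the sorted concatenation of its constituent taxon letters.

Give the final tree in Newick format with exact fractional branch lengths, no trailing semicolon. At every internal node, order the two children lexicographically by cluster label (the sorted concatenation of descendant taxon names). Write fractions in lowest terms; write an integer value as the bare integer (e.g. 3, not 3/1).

1. join I+V (d=2) ⇒ IV; edges |I|=1, |V|=1
  updated: d(H,IV)=30, d(IV,J)=22, d(IV,Q)=28, d(IV,T)=10, d(IV,W)=65/2, d(IV,Z)=25
2. join J+Z (d=5) ⇒ JZ; edges |J|=5/2, |Z|=5/2
  updated: d(H,JZ)=33/2, d(IV,JZ)=47/2, d(JZ,Q)=49/2, d(JZ,T)=31, d(JZ,W)=29/2
3. join Q+W (d=5) ⇒ QW; edges |Q|=5/2, |W|=5/2
  updated: d(H,QW)=55/2, d(IV,QW)=121/4, d(JZ,QW)=39/2, d(QW,T)=25/2
4. join IV+T (d=10) ⇒ ITV; edges |IV|=4, |T|=5
  updated: d(H,ITV)=97/3, d(ITV,JZ)=26, d(ITV,QW)=73/3
5. join H+JZ (d=33/2) ⇒ HJZ; edges |H|=33/4, |JZ|=23/4
  updated: d(HJZ,ITV)=253/9, d(HJZ,QW)=133/6
6. join HJZ+QW (d=133/6) ⇒ HJQWZ; edges |HJZ|=17/6, |QW|=103/12
  updated: d(HJQWZ,ITV)=133/5
7. join HJQWZ+ITV (d=133/5) ⇒ HIJQTVWZ; edges |HJQWZ|=133/60, |ITV|=83/10
final tree: (((H:33/4,(J:5/2,Z:5/2):23/4):17/6,(Q:5/2,W:5/2):103/12):133/60,((I:1,V:1):4,T:5):83/10)
total length: 854/15

(((H:33/4,(J:5/2,Z:5/2):23/4):17/6,(Q:5/2,W:5/2):103/12):133/60,((I:1,V:1):4,T:5):83/10)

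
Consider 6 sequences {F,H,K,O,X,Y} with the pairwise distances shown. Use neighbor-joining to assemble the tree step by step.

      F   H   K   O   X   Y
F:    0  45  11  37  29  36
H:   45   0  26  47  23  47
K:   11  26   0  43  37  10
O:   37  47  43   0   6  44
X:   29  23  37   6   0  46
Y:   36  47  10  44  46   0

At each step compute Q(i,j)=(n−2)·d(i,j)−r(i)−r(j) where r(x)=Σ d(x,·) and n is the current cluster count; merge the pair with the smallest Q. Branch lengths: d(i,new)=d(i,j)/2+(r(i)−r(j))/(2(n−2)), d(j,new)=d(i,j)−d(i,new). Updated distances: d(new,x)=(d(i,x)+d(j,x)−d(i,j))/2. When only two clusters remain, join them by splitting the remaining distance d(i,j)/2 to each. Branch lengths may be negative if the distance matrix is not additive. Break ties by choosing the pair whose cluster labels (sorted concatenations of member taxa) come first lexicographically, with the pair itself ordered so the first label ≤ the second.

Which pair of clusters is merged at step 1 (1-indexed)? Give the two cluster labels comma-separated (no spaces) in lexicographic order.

O,X

1. join O+X (d=6, Q=-294) ⇒ OX; edges |O|=15/2, |X|=-3/2
  updated: d(F,OX)=30, d(H,OX)=32, d(K,OX)=37, d(OX,Y)=42
2. join H+OX (d=32, Q=-195) ⇒ HOX; edges |H|=35/2, |OX|=29/2
  updated: d(F,HOX)=43/2, d(HOX,K)=31/2, d(HOX,Y)=57/2
3. join F+HOX (d=43/2, Q=-91) ⇒ FHOX; edges |F|=23/2, |HOX|=10
  updated: d(FHOX,K)=5/2, d(FHOX,Y)=43/2
4. join FHOX+K (d=5/2, Q=-34) ⇒ FHKOX; edges |FHOX|=7, |K|=-9/2
  updated: d(FHKOX,Y)=29/2
5. join FHKOX+Y (d=29/2) ⇒ FHKOXY; edges |FHKOX|=29/4, |Y|=29/4
final tree: (((F:23/2,(H:35/2,(O:15/2,X:-3/2):29/2):10):7,K:-9/2):29/4,Y:29/4)
total length: 153/2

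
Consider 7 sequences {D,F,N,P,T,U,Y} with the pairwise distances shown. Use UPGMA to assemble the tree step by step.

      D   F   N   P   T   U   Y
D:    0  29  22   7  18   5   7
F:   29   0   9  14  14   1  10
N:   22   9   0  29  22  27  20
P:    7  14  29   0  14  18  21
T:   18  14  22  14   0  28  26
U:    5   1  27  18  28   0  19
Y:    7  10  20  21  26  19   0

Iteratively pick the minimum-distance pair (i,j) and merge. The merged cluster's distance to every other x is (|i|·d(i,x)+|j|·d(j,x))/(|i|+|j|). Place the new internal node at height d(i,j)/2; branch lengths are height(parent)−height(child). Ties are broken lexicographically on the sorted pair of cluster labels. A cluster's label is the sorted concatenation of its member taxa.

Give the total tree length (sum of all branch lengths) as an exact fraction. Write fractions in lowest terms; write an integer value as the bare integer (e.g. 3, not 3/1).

605/12

1. join F+U (d=1) ⇒ FU; edges |F|=1/2, |U|=1/2
  updated: d(D,FU)=17, d(FU,N)=18, d(FU,P)=16, d(FU,T)=21, d(FU,Y)=29/2
2. join D+P (d=7) ⇒ DP; edges |D|=7/2, |P|=7/2
  updated: d(DP,FU)=33/2, d(DP,N)=51/2, d(DP,T)=16, d(DP,Y)=14
3. join DP+Y (d=14) ⇒ DPY; edges |DP|=7/2, |Y|=7
  updated: d(DPY,FU)=95/6, d(DPY,N)=71/3, d(DPY,T)=58/3
4. join DPY+FU (d=95/6) ⇒ DFPUY; edges |DPY|=11/12, |FU|=89/12
  updated: d(DFPUY,N)=107/5, d(DFPUY,T)=20
5. join DFPUY+T (d=20) ⇒ DFPTUY; edges |DFPUY|=25/12, |T|=10
  updated: d(DFPTUY,N)=43/2
6. join DFPTUY+N (d=43/2) ⇒ DFNPTUY; edges |DFPTUY|=3/4, |N|=43/4
final tree: (((((D:7/2,P:7/2):7/2,Y:7):11/12,(F:1/2,U:1/2):89/12):25/12,T:10):3/4,N:43/4)
total length: 605/12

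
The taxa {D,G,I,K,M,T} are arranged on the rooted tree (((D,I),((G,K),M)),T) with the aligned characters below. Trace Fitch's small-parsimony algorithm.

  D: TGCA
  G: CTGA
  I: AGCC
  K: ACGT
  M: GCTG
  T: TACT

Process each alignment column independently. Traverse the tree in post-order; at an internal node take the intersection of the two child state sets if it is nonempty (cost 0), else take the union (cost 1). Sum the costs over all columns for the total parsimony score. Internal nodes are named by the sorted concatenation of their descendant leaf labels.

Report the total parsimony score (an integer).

13

[col 0] DI: children D:{T}, I:{A} ∪→ {A,T}; cost 1
[col 0] GK: children G:{C}, K:{A} ∪→ {A,C}; cost 1
[col 0] GKM: children GK:{A,C}, M:{G} ∪→ {A,C,G}; cost 1
[col 0] DGIKM: children DI:{A,T}, GKM:{A,C,G} ∩→ {A}; cost 0
[col 0] DGIKMT: children DGIKM:{A}, T:{T} ∪→ {A,T}; cost 1
[col 1] DI: children D:{G}, I:{G} ∩→ {G}; cost 0
[col 1] GK: children G:{T}, K:{C} ∪→ {C,T}; cost 1
[col 1] GKM: children GK:{C,T}, M:{C} ∩→ {C}; cost 0
[col 1] DGIKM: children DI:{G}, GKM:{C} ∪→ {C,G}; cost 1
[col 1] DGIKMT: children DGIKM:{C,G}, T:{A} ∪→ {A,C,G}; cost 1
[col 2] DI: children D:{C}, I:{C} ∩→ {C}; cost 0
[col 2] GK: children G:{G}, K:{G} ∩→ {G}; cost 0
[col 2] GKM: children GK:{G}, M:{T} ∪→ {G,T}; cost 1
[col 2] DGIKM: children DI:{C}, GKM:{G,T} ∪→ {C,G,T}; cost 1
[col 2] DGIKMT: children DGIKM:{C,G,T}, T:{C} ∩→ {C}; cost 0
[col 3] DI: children D:{A}, I:{C} ∪→ {A,C}; cost 1
[col 3] GK: children G:{A}, K:{T} ∪→ {A,T}; cost 1
[col 3] GKM: children GK:{A,T}, M:{G} ∪→ {A,G,T}; cost 1
[col 3] DGIKM: children DI:{A,C}, GKM:{A,G,T} ∩→ {A}; cost 0
[col 3] DGIKMT: children DGIKM:{A}, T:{T} ∪→ {A,T}; cost 1
per-site changes: [4, 3, 2, 4]; total = 13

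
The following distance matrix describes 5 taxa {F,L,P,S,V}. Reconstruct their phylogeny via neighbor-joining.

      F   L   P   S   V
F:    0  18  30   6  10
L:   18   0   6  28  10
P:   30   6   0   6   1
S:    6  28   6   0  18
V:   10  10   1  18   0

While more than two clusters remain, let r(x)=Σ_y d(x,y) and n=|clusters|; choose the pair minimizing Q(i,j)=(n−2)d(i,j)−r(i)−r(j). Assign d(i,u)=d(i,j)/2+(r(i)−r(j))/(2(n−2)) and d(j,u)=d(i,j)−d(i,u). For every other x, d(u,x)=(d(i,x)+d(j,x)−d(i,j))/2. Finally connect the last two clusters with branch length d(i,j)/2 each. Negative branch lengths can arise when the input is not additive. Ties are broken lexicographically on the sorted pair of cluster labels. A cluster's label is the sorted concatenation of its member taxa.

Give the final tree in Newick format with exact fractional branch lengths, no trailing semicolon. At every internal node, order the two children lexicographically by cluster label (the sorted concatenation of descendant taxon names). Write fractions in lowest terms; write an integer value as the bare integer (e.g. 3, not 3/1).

((((F:4,S:2):23/2,V:-1/2):3,L:13/2):-1/4,P:-1/4)

1. join F+S (d=6, Q=-104) ⇒ FS; edges |F|=4, |S|=2
  updated: d(FS,L)=20, d(FS,P)=15, d(FS,V)=11
2. join FS+V (d=11, Q=-46) ⇒ FSV; edges |FS|=23/2, |V|=-1/2
  updated: d(FSV,L)=19/2, d(FSV,P)=5/2
3. join FSV+L (d=19/2, Q=-18) ⇒ FLSV; edges |FSV|=3, |L|=13/2
  updated: d(FLSV,P)=-1/2
4. join FLSV+P (d=-1/2) ⇒ FLPSV; edges |FLSV|=-1/4, |P|=-1/4
final tree: ((((F:4,S:2):23/2,V:-1/2):3,L:13/2):-1/4,P:-1/4)
total length: 26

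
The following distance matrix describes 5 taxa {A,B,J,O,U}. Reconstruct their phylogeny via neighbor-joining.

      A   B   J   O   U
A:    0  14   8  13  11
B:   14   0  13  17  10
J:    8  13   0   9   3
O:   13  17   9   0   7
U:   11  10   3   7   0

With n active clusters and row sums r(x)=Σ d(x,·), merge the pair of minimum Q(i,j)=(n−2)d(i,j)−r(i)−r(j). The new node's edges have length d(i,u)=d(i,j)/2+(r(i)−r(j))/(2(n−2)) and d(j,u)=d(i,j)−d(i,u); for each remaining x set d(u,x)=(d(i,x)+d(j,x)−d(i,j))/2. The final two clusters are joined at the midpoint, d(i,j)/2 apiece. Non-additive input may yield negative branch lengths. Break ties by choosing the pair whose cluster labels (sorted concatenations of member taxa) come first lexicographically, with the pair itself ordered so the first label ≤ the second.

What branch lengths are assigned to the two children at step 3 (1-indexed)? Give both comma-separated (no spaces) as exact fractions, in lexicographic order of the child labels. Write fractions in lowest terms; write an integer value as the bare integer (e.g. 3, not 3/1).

1. join A+B (d=14, Q=-58) ⇒ AB; edges |A|=17/3, |B|=25/3
  updated: d(AB,J)=7/2, d(AB,O)=8, d(AB,U)=7/2
2. join AB+J (d=7/2, Q=-47/2) ⇒ ABJ; edges |AB|=13/8, |J|=15/8
  updated: d(ABJ,O)=27/4, d(ABJ,U)=3/2
3. join ABJ+O (d=27/4, Q=-61/4) ⇒ ABJO; edges |ABJ|=5/8, |O|=49/8
  updated: d(ABJO,U)=7/8
4. join ABJO+U (d=7/8) ⇒ ABJOU; edges |ABJO|=7/16, |U|=7/16
final tree: ((((A:17/3,B:25/3):13/8,J:15/8):5/8,O:49/8):7/16,U:7/16)
total length: 201/8

5/8,49/8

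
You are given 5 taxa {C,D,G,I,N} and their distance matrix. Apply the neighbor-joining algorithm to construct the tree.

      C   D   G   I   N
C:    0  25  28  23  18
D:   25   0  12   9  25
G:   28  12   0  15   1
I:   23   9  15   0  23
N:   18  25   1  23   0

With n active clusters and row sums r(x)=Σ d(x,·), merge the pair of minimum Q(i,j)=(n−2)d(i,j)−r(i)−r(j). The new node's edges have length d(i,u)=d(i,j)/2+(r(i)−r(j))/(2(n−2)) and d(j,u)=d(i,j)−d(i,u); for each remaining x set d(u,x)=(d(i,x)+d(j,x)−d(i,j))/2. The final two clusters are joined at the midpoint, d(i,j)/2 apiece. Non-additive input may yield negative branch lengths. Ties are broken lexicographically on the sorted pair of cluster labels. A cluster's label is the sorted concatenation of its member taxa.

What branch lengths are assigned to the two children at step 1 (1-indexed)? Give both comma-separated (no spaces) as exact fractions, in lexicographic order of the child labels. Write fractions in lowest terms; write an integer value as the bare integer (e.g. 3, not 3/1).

iteration 1: select G,N (d=1, Q=-120); attach at lengths (-4/3, 7/3); label the merged cluster GN
  updated: d(C,GN)=45/2, d(D,GN)=18, d(GN,I)=37/2
iteration 2: select C,GN (d=45/2, Q=-169/2); attach at lengths (113/8, 67/8); label the merged cluster CGN
  updated: d(CGN,D)=41/4, d(CGN,I)=19/2
iteration 3: select CGN,D (d=41/4, Q=-115/4); attach at lengths (43/8, 39/8); label the merged cluster CDGN
  updated: d(CDGN,I)=33/8
iteration 4: select CDGN,I (d=33/8); attach at lengths (33/16, 33/16); label the merged cluster CDGIN
final tree: (((C:113/8,(G:-4/3,N:7/3):67/8):43/8,D:39/8):33/16,I:33/16)
total length: 303/8

-4/3,7/3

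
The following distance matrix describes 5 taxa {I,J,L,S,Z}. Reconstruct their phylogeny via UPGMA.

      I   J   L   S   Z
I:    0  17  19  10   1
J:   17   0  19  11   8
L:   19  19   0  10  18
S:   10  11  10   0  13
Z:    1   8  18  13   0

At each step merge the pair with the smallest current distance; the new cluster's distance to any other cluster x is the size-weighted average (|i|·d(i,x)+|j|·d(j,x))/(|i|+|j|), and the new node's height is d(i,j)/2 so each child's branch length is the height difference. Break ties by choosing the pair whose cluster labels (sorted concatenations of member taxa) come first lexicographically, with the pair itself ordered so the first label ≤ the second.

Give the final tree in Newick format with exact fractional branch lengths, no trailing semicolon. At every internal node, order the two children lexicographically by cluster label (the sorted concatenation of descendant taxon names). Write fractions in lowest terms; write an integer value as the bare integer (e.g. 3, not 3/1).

step 1: merge (I,Z) at d=1; branch lengths I→1/2, Z→1/2; new cluster IZ
  updated: d(IZ,J)=25/2, d(IZ,L)=37/2, d(IZ,S)=23/2
step 2: merge (L,S) at d=10; branch lengths L→5, S→5; new cluster LS
  updated: d(IZ,LS)=15, d(J,LS)=15
step 3: merge (IZ,J) at d=25/2; branch lengths IZ→23/4, J→25/4; new cluster IJZ
  updated: d(IJZ,LS)=15
step 4: merge (IJZ,LS) at d=15; branch lengths IJZ→5/4, LS→5/2; new cluster IJLSZ
final tree: (((I:1/2,Z:1/2):23/4,J:25/4):5/4,(L:5,S:5):5/2)
total length: 107/4

(((I:1/2,Z:1/2):23/4,J:25/4):5/4,(L:5,S:5):5/2)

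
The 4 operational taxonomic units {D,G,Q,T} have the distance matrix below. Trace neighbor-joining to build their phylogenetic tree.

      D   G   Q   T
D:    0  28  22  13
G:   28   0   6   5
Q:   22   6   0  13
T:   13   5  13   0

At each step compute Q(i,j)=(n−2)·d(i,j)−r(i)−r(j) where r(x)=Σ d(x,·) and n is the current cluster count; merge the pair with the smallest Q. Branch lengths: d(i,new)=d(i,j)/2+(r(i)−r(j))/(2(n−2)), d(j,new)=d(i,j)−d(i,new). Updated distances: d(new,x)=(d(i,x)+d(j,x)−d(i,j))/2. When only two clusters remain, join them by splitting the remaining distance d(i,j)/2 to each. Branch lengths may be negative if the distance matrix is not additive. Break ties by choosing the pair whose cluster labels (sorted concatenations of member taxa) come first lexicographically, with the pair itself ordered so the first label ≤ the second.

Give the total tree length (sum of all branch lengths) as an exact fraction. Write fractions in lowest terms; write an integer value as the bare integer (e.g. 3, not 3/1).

1. join D+T (d=13, Q=-68) ⇒ DT; edges |D|=29/2, |T|=-3/2
  updated: d(DT,G)=10, d(DT,Q)=11
2. join DT+G (d=10, Q=-27) ⇒ DGT; edges |DT|=15/2, |G|=5/2
  updated: d(DGT,Q)=7/2
3. join DGT+Q (d=7/2) ⇒ DGQT; edges |DGT|=7/4, |Q|=7/4
final tree: (((D:29/2,T:-3/2):15/2,G:5/2):7/4,Q:7/4)
total length: 53/2

53/2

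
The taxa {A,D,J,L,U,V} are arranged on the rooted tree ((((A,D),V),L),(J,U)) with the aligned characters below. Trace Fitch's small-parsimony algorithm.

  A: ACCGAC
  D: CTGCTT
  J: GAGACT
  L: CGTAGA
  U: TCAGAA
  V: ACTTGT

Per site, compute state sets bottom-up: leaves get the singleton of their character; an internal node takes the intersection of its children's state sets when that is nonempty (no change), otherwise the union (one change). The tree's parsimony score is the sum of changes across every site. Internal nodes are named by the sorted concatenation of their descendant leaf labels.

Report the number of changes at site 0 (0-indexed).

4

[col 0] AD: children A:{A}, D:{C} ∪→ {A,C}; cost 1
[col 0] ADV: children AD:{A,C}, V:{A} ∩→ {A}; cost 0
[col 0] ADLV: children ADV:{A}, L:{C} ∪→ {A,C}; cost 1
[col 0] JU: children J:{G}, U:{T} ∪→ {G,T}; cost 1
[col 0] ADJLUV: children ADLV:{A,C}, JU:{G,T} ∪→ {A,C,G,T}; cost 1
[col 1] AD: children A:{C}, D:{T} ∪→ {C,T}; cost 1
[col 1] ADV: children AD:{C,T}, V:{C} ∩→ {C}; cost 0
[col 1] ADLV: children ADV:{C}, L:{G} ∪→ {C,G}; cost 1
[col 1] JU: children J:{A}, U:{C} ∪→ {A,C}; cost 1
[col 1] ADJLUV: children ADLV:{C,G}, JU:{A,C} ∩→ {C}; cost 0
[col 2] AD: children A:{C}, D:{G} ∪→ {C,G}; cost 1
[col 2] ADV: children AD:{C,G}, V:{T} ∪→ {C,G,T}; cost 1
[col 2] ADLV: children ADV:{C,G,T}, L:{T} ∩→ {T}; cost 0
[col 2] JU: children J:{G}, U:{A} ∪→ {A,G}; cost 1
[col 2] ADJLUV: children ADLV:{T}, JU:{A,G} ∪→ {A,G,T}; cost 1
[col 3] AD: children A:{G}, D:{C} ∪→ {C,G}; cost 1
[col 3] ADV: children AD:{C,G}, V:{T} ∪→ {C,G,T}; cost 1
[col 3] ADLV: children ADV:{C,G,T}, L:{A} ∪→ {A,C,G,T}; cost 1
[col 3] JU: children J:{A}, U:{G} ∪→ {A,G}; cost 1
[col 3] ADJLUV: children ADLV:{A,C,G,T}, JU:{A,G} ∩→ {A,G}; cost 0
[col 4] AD: children A:{A}, D:{T} ∪→ {A,T}; cost 1
[col 4] ADV: children AD:{A,T}, V:{G} ∪→ {A,G,T}; cost 1
[col 4] ADLV: children ADV:{A,G,T}, L:{G} ∩→ {G}; cost 0
[col 4] JU: children J:{C}, U:{A} ∪→ {A,C}; cost 1
[col 4] ADJLUV: children ADLV:{G}, JU:{A,C} ∪→ {A,C,G}; cost 1
[col 5] AD: children A:{C}, D:{T} ∪→ {C,T}; cost 1
[col 5] ADV: children AD:{C,T}, V:{T} ∩→ {T}; cost 0
[col 5] ADLV: children ADV:{T}, L:{A} ∪→ {A,T}; cost 1
[col 5] JU: children J:{T}, U:{A} ∪→ {A,T}; cost 1
[col 5] ADJLUV: children ADLV:{A,T}, JU:{A,T} ∩→ {A,T}; cost 0
per-site changes: [4, 3, 4, 4, 4, 3]; total = 22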